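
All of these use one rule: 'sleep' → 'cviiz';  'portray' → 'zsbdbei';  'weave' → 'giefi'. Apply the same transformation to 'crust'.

mbycd

The shift depends on letter class: consonant s→c is +10, but vowel e→i is +4. Two shifts are in play — +4 for a/e/i/o/u, +10 for every other letter.
On crust: c(cons)+10=m, r(cons)+10=b, u(vowel)+4=y, s(cons)+10=c, t(cons)+10=d.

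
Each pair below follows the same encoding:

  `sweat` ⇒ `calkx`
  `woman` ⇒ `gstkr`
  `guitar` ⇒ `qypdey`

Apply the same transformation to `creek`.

mvloo

Shifts by position in sweat: pos 0: s→c (+10), pos 1: w→a (+4), pos 2: e→l (+7), pos 3: a→k (+10), pos 4: t→x (+4) — repeating every 3. The shifts repeat in a cycle of length 3: positions 0,1,… shift by +10, +4, +7, then the pattern repeats.
Applying it to creek: c+10=m, r+4=v, e+7=l, e+10=o, k+4=o.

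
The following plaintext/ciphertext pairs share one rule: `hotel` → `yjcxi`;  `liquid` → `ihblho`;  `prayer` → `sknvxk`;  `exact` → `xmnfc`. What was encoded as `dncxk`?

h(7)→y(24) and o(14)→j(9) fit y≡9x+13 (mod 26); the inverse of 9 mod 26 is 3. Treating letters as 0–25, the rule is x ↦ 9x + 13 (mod 26).
Decoding dncxk: d(3)→3·(3−13)≡22=w; n(13)→3·(13−13)≡0=a; c(2)→3·(2−13)≡19=t; x(23)→3·(23−13)≡4=e; k(10)→3·(10−13)≡17=r (all mod 26).

water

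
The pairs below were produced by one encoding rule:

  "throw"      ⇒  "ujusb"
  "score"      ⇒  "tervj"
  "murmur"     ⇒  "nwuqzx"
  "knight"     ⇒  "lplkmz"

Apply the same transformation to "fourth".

In throw: t→u is +1, h→j is +2, r→u is +3, o→s is +4 — the shift increases by 1 each position. Each letter shifts forward by (position + 1), i.e. 1, 2, 3, … — the shift grows by one for each successive letter.
On fourth: f+1=g, o+2=q, u+3=x, r+4=v, t+5=y, h+6=n.

gqxvyn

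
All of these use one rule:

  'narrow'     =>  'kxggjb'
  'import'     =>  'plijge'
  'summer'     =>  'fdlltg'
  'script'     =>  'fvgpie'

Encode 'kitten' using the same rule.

n(13)→k(10) and a(0)→x(23) fit y≡25x+23 (mod 26); the inverse of 25 mod 26 is 25. Treating letters as 0–25, the rule is x ↦ 25x + 23 (mod 26).
On kitten: k(10)→25·10+23≡13=n; i(8)→25·8+23≡15=p; t(19)→25·19+23≡4=e; t(19)→25·19+23≡4=e; e(4)→25·4+23≡19=t; n(13)→25·13+23≡10=k (all mod 26).

npeetk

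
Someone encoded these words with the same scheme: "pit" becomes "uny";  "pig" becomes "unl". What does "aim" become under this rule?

Compare letters: p→u is +5, i→n is +5, t→y is +5 — a constant shift. It's a constant shift of +5 (ROT5).
On aim: a+5=f, i+5=n, m+5=r.

fnr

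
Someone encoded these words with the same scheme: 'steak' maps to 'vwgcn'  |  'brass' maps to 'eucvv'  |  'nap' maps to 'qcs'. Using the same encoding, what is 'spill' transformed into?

vskoo

Vowels shift forward by 2 and consonants shift forward by 3.
Applying it to spill: s(cons)+3=v, p(cons)+3=s, i(vowel)+2=k, l(cons)+3=o, l(cons)+3=o.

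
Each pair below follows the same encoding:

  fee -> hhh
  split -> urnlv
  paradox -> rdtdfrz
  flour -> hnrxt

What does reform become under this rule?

The shift depends on letter class: consonant f→h is +2, but vowel e→h is +3. Vowels shift forward by 3 and consonants shift forward by 2.
Applying it to reform: r(cons)+2=t, e(vowel)+3=h, f(cons)+2=h, o(vowel)+3=r, r(cons)+2=t, m(cons)+2=o.

thhrto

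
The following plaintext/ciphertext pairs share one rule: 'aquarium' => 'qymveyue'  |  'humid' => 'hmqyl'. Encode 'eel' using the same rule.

The output letters match the input read backwards, each shifted +4: aquarium reversed is muirauqa. Read the word backwards and shift each letter +4.
Applying it to eel: reverse → lee; then shift: l+4=p, e+4=i, e+4=i.

pii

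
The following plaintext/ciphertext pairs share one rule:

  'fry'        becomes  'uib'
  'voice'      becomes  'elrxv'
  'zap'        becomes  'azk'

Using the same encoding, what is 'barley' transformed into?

Letters are reflected about the middle of the alphabet (position → 25−position): Atbash.
For barley: b↔y, a↔z, r↔i, l↔o, e↔v, y↔b.

yziovb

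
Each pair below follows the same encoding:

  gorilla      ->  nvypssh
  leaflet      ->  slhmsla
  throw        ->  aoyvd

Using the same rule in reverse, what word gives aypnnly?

Compare letters: g→n is +7, o→v is +7, r→y is +7 — a constant shift. Each letter is shifted forward by 7 in the alphabet (a Caesar shift of +7).
Undoing it on aypnnly: a−7=t, y−7=r, p−7=i, n−7=g, n−7=g, l−7=e, y−7=r.

trigger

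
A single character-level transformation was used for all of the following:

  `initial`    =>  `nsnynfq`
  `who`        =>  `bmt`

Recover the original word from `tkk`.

off

Compare letters: i→n is +5, n→s is +5, i→n is +5 — a constant shift. It's a constant shift of +5 (ROT5).
Undoing it on tkk: t−5=o, k−5=f, k−5=f.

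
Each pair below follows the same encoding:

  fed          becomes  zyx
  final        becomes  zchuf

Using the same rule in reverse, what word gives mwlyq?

screw

Compare letters: f→z is +20, e→y is +20, d→x is +20 — a constant shift. Every letter moves 20 places later in the alphabet, wrapping around z→a.
Decoding mwlyq: m−20=s, w−20=c, l−20=r, y−20=e, q−20=w.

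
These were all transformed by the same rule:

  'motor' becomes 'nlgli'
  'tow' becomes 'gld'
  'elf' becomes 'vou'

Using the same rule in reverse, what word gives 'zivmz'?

Each pair mirrors across the alphabet (m↔n, o↔l, t↔g): positions sum to 25. Each letter is replaced by its mirror in the alphabet: a↔z, b↔y, c↔x, and so on (the Atbash cipher).
Decoding zivmz: z↔a, i↔r, v↔e, m↔n, z↔a.

arena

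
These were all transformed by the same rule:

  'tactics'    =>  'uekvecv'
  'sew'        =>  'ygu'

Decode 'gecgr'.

peace

Two steps: reverse the string, then apply a Caesar shift of +2.
Reversing it on gecgr: shift back: g−2=e, e−2=c, c−2=a, g−2=e, r−2=p → ecaep; then reverse → peace.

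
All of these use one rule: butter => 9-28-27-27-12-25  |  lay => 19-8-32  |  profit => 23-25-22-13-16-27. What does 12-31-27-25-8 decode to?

b is letter #2 and maps to 9: an offset of 7. Each letter is replaced by its alphabet position (a=1..z=26) + 7.
Decoding 12-31-27-25-8: 12→(12−7)÷1=5=e, 31→(31−7)÷1=24=x, 27→(27−7)÷1=20=t, 25→(25−7)÷1=18=r, 8→(8−7)÷1=1=a.

extra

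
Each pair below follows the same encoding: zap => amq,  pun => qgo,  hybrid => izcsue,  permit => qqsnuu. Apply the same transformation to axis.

The rule splits by letter class: vowels +12, consonants +1.
On axis: a(vowel)+12=m, x(cons)+1=y, i(vowel)+12=u, s(cons)+1=t.

myut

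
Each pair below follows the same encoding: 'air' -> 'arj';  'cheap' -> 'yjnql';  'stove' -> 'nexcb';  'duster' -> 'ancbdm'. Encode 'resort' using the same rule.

caxbna

The output letters match the input read backwards, each shifted +9: air reversed is ria. Read the word backwards and shift each letter +9.
Applying it to resort: reverse → troser; then shift: t+9=c, r+9=a, o+9=x, s+9=b, e+9=n, r+9=a.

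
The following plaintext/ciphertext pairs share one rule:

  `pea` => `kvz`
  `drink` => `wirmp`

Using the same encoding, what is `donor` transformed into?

This is the alphabet-reversal cipher (Atbash): a becomes z, b becomes y, etc.
For donor: d↔w, o↔l, n↔m, o↔l, r↔i.

wlmli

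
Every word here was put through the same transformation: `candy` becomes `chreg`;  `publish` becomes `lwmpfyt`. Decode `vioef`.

baker

Two steps: reverse the string, then apply a Caesar shift of +4.
Undoing it on vioef: shift back: v−4=r, i−4=e, o−4=k, e−4=a, f−4=b → rekab; then reverse → baker.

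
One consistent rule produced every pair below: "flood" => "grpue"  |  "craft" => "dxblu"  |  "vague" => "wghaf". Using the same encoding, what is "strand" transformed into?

tzsgoj

Shifts by position in flood: pos 0: f→g (+1), pos 1: l→r (+6), pos 2: o→p (+1), pos 3: o→u (+6) — repeating every 2. A repeating key of period 2 is used — shifts +1, +6 over and over.
Applying it to strand: s+1=t, t+6=z, r+1=s, a+6=g, n+1=o, d+6=j.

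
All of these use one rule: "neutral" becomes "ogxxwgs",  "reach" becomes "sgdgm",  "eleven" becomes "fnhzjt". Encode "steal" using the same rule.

In neutral: n→o is +1, e→g is +2, u→x is +3, t→x is +4 — the shift increases by 1 each position. Each letter shifts forward by (position + 1), i.e. 1, 2, 3, … — the shift grows by one for each successive letter.
Applying it to steal: s+1=t, t+2=v, e+3=h, a+4=e, l+5=q.

tvheq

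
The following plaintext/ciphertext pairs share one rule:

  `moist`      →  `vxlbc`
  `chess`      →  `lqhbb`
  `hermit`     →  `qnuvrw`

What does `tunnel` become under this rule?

Shifts by position in moist: pos 0: m→v (+9), pos 1: o→x (+9), pos 2: i→l (+3), pos 3: s→b (+9), pos 4: t→c (+9) — repeating every 3. It's a Vigenère-style cipher with numeric key [9,9,3]: position i shifts by key[i mod 3].
On tunnel: t+9=c, u+9=d, n+3=q, n+9=w, e+9=n, l+3=o.

cdqwno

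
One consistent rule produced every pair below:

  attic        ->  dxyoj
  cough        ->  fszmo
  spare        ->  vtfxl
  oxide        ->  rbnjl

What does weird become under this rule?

In attic: a→d is +3, t→x is +4, t→y is +5, i→o is +6 — the shift increases by 1 each position. The shift increases by 1 at each position, starting from +3: 3, 4, 5, ….
On weird: w+3=z, e+4=i, i+5=n, r+6=x, d+7=k.

zinxk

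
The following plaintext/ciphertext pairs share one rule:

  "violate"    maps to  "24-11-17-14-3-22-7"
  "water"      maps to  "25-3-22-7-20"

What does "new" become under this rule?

16-7-25

Letters become their 1-based position plus 2 (so a→3, b→4, …).
Applying it to new: n=14→16, e=5→7, w=23→25.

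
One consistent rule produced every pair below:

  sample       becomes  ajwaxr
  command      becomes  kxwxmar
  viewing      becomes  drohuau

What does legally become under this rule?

Letter i (0-indexed) is shifted by i+8, so successive shifts are 8, 9, 10, ….
On legally: l+8=t, e+9=n, g+10=q, a+11=l, l+12=x, l+13=y, y+14=m.

tnqlxym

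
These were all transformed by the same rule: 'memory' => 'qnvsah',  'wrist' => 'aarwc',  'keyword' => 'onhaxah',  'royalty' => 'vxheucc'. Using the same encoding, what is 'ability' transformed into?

ekrprcc

Shifts by position in memory: pos 0: m→q (+4), pos 1: e→n (+9), pos 2: m→v (+9), pos 3: o→s (+4), pos 4: r→a (+9), pos 5: y→h (+9) — repeating every 3. It's a Vigenère-style cipher with numeric key [4,9,9]: position i shifts by key[i mod 3].
For ability: a+4=e, b+9=k, i+9=r, l+4=p, i+9=r, t+9=c, y+4=c.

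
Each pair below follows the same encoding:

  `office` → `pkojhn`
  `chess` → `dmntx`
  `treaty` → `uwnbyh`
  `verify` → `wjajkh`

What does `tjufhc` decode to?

Shifts by position in office: pos 0: o→p (+1), pos 1: f→k (+5), pos 2: f→o (+9), pos 3: i→j (+1), pos 4: c→h (+5), pos 5: e→n (+9) — repeating every 3. The shifts repeat in a cycle of length 3: positions 0,1,… shift by +1, +5, +9, then the pattern repeats.
Reversing it on tjufhc: t−1=s, j−5=e, u−9=l, f−1=e, h−5=c, c−9=t.

select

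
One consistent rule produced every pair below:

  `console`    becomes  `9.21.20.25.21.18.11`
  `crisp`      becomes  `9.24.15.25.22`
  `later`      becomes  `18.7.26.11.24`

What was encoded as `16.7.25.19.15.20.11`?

jasmine

c is letter #3 and maps to 9: an offset of 6. Letters become their 1-based position plus 6 (so a→7, b→8, …).
Decoding 16.7.25.19.15.20.11: 16→(16−6)÷1=10=j, 7→(7−6)÷1=1=a, 25→(25−6)÷1=19=s, 19→(19−6)÷1=13=m, 15→(15−6)÷1=9=i, 20→(20−6)÷1=14=n, 11→(11−6)÷1=5=e.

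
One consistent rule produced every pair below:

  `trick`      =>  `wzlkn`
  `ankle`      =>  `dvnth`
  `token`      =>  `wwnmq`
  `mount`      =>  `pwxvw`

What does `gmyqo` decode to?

devil

Shifts by position in trick: pos 0: t→w (+3), pos 1: r→z (+8), pos 2: i→l (+3), pos 3: c→k (+8) — repeating every 2. It's a Vigenère-style cipher with numeric key [3,8]: position i shifts by key[i mod 2].
Decoding gmyqo: g−3=d, m−8=e, y−3=v, q−8=i, o−3=l.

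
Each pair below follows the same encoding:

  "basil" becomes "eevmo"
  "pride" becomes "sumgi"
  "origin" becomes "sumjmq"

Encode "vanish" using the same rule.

The rule splits by letter class: vowels +4, consonants +3.
Applying it to vanish: v(cons)+3=y, a(vowel)+4=e, n(cons)+3=q, i(vowel)+4=m, s(cons)+3=v, h(cons)+3=k.

yeqmvk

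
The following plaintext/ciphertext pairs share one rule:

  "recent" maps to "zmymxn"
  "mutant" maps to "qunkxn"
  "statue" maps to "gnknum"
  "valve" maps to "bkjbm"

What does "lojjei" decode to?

pillow

Treating letters as 0–25, the rule is x ↦ 7x + 10 (mod 26).
Undoing it on lojjei: l(11)→15·(11−10)≡15=p; o(14)→15·(14−10)≡8=i; j(9)→15·(9−10)≡11=l; j(9)→15·(9−10)≡11=l; e(4)→15·(4−10)≡14=o; i(8)→15·(8−10)≡22=w (all mod 26).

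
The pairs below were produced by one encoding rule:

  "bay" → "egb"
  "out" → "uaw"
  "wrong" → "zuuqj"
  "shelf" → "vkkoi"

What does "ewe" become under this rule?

The rule splits by letter class: vowels +6, consonants +3.
Applying it to ewe: e(vowel)+6=k, w(cons)+3=z, e(vowel)+6=k.

kzk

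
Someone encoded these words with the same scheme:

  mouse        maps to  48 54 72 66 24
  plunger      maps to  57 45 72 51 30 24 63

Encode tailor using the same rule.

69 12 36 45 54 63

The formula is n = 3×(alphabet index, a=1) + 9.
On tailor: t=20→69, a=1→12, i=9→36, l=12→45, o=15→54, r=18→63.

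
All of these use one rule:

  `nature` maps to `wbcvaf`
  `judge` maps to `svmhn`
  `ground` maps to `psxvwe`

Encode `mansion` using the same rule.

The shifts repeat in a cycle of length 2: positions 0,1,… shift by +9, +1, then the pattern repeats.
For mansion: m+9=v, a+1=b, n+9=w, s+1=t, i+9=r, o+1=p, n+9=w.

vbwtrpw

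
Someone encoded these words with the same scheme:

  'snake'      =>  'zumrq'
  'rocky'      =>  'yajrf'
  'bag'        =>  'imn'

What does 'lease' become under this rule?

sqmzq

The shift depends on letter class: consonant s→z is +7, but vowel a→m is +12. Vowels shift forward by 12 and consonants shift forward by 7.
On lease: l(cons)+7=s, e(vowel)+12=q, a(vowel)+12=m, s(cons)+7=z, e(vowel)+12=q.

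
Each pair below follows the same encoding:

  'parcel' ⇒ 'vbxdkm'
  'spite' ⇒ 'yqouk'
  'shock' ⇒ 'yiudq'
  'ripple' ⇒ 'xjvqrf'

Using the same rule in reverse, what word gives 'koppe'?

Shifts by position in parcel: pos 0: p→v (+6), pos 1: a→b (+1), pos 2: r→x (+6), pos 3: c→d (+1) — repeating every 2. A repeating key of period 2 is used — shifts +6, +1 over and over.
Undoing it on koppe: k−6=e, o−1=n, p−6=j, p−1=o, e−6=y.

enjoy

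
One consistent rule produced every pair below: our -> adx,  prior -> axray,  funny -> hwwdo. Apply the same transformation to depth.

qcynm

The output letters match the input read backwards, each shifted +9: our reversed is ruo. Read the word backwards and shift each letter +9.
On depth: reverse → htped; then shift: h+9=q, t+9=c, p+9=y, e+9=n, d+9=m.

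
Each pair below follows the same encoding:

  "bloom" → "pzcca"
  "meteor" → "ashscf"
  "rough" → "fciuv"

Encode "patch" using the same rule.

dohqv

It's a constant shift of +14 (ROT14).
Applying it to patch: p+14=d, a+14=o, t+14=h, c+14=q, h+14=v.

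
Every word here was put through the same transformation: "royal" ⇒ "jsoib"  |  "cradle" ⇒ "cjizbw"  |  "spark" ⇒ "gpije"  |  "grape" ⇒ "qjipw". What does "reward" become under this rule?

r(17)→j(9) and o(14)→s(18) fit y≡23x+8 (mod 26); the inverse of 23 mod 26 is 17. Each letter's alphabet position (a=0..z=25) is mapped through 23·x+8 mod 26 — an affine cipher.
Applying it to reward: r(17)→23·17+8≡9=j; e(4)→23·4+8≡22=w; w(22)→23·22+8≡20=u; a(0)→23·0+8≡8=i; r(17)→23·17+8≡9=j; d(3)→23·3+8≡25=z (all mod 26).

jwuijz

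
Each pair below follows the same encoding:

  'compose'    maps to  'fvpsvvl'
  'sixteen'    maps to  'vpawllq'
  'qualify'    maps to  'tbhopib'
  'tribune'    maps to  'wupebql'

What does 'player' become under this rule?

sohblu

The shift depends on letter class: consonant c→f is +3, but vowel o→v is +7. The rule splits by letter class: vowels +7, consonants +3.
Applying it to player: p(cons)+3=s, l(cons)+3=o, a(vowel)+7=h, y(cons)+3=b, e(vowel)+7=l, r(cons)+3=u.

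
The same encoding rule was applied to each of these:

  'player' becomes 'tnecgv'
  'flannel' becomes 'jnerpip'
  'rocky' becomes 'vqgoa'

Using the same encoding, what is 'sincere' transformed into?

wkrggvi

Shifts by position in player: pos 0: p→t (+4), pos 1: l→n (+2), pos 2: a→e (+4), pos 3: y→c (+4), pos 4: e→g (+2), pos 5: r→v (+4) — repeating every 3. The shifts repeat in a cycle of length 3: positions 0,1,… shift by +4, +2, +4, then the pattern repeats.
For sincere: s+4=w, i+2=k, n+4=r, c+4=g, e+2=g, r+4=v, e+4=i.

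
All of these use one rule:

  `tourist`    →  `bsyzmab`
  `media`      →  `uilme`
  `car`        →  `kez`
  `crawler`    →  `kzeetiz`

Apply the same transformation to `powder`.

Two shifts are in play — +4 for a/e/i/o/u, +8 for every other letter.
On powder: p(cons)+8=x, o(vowel)+4=s, w(cons)+8=e, d(cons)+8=l, e(vowel)+4=i, r(cons)+8=z.

xseliz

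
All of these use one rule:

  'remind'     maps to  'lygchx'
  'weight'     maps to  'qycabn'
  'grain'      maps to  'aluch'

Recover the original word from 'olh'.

This is a Caesar cipher with shift 20.
Undoing it on olh: o−20=u, l−20=r, h−20=n.

urn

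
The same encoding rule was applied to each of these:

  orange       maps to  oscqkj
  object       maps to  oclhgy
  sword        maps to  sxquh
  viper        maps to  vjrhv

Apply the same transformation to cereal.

The shift increases by 1 at each position, starting from +0: 0, 1, 2, ….
On cereal: c+0=c, e+1=f, r+2=t, e+3=h, a+4=e, l+5=q.

cftheq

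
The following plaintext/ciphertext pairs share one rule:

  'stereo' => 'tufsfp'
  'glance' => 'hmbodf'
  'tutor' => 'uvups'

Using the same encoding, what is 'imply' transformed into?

jnqmz

Compare letters: s→t is +1, t→u is +1, e→f is +1 — a constant shift. Every letter moves 1 place later in the alphabet, wrapping around z→a.
Applying it to imply: i+1=j, m+1=n, p+1=q, l+1=m, y+1=z.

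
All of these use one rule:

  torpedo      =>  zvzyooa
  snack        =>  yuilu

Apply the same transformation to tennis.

In torpedo: t→z is +6, o→v is +7, r→z is +8, p→y is +9 — the shift increases by 1 each position. The shift increases by 1 at each position, starting from +6: 6, 7, 8, ….
On tennis: t+6=z, e+7=l, n+8=v, n+9=w, i+10=s, s+11=d.

zlvwsd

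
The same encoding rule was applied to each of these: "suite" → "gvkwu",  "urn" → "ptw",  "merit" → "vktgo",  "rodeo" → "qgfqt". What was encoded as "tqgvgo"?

meteor

The word is reversed, then every letter is shifted forward by 2.
Reversing it on tqgvgo: shift back: t−2=r, q−2=o, g−2=e, v−2=t, g−2=e, o−2=m → roetem; then reverse → meteor.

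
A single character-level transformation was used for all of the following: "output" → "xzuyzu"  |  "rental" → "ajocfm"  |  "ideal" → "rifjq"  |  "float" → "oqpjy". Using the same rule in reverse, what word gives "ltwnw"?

A repeating key of period 3 is used — shifts +9, +5, +1 over and over.
Undoing it on ltwnw: l−9=c, t−5=o, w−1=v, n−9=e, w−5=r.

cover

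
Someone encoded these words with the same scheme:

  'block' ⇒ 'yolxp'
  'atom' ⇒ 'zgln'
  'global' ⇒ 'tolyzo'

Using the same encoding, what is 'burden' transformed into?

yfiwvm

Each pair mirrors across the alphabet (b↔y, l↔o, o↔l): positions sum to 25. This is the alphabet-reversal cipher (Atbash): a becomes z, b becomes y, etc.
For burden: b↔y, u↔f, r↔i, d↔w, e↔v, n↔m.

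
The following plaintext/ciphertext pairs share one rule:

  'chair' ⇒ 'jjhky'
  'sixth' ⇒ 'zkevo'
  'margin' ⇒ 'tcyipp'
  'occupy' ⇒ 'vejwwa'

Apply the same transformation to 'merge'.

tgyil

It's a Vigenère-style cipher with numeric key [7,2]: position i shifts by key[i mod 2].
For merge: m+7=t, e+2=g, r+7=y, g+2=i, e+7=l.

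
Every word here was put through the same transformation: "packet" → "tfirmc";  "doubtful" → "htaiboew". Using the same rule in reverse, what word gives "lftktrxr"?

In packet: p→t is +4, a→f is +5, c→i is +6, k→r is +7 — the shift increases by 1 each position. Letter i (0-indexed) is shifted by i+4, so successive shifts are 4, 5, 6, ….
Reversing it on lftktrxr: l−4=h, f−5=a, t−6=n, k−7=d, t−8=l, r−9=i, x−10=n, r−11=g.

handling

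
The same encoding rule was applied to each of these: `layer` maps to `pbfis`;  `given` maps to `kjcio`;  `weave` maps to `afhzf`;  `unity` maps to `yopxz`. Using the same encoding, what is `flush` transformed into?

jmbwi

Shifts by position in layer: pos 0: l→p (+4), pos 1: a→b (+1), pos 2: y→f (+7), pos 3: e→i (+4), pos 4: r→s (+1) — repeating every 3. It's a Vigenère-style cipher with numeric key [4,1,7]: position i shifts by key[i mod 3].
Applying it to flush: f+4=j, l+1=m, u+7=b, s+4=w, h+1=i.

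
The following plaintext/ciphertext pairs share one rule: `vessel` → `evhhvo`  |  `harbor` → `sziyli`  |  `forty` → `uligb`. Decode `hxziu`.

scarf

Each pair mirrors across the alphabet (v↔e, e↔v, s↔h): positions sum to 25. This is the alphabet-reversal cipher (Atbash): a becomes z, b becomes y, etc.
Decoding hxziu: h↔s, x↔c, z↔a, i↔r, u↔f.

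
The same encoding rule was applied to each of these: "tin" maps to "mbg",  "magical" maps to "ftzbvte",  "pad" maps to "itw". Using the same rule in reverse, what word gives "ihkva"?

porch

Compare letters: t→m is +19, i→b is +19, n→g is +19 — a constant shift. It's a constant shift of +19 (ROT19).
Reversing it on ihkva: i−19=p, h−19=o, k−19=r, v−19=c, a−19=h.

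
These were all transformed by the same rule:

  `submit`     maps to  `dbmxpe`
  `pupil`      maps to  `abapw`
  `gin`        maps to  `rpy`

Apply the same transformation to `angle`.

hyrwl

The shift depends on letter class: consonant s→d is +11, but vowel u→b is +7. Vowels shift forward by 7 and consonants shift forward by 11.
Applying it to angle: a(vowel)+7=h, n(cons)+11=y, g(cons)+11=r, l(cons)+11=w, e(vowel)+7=l.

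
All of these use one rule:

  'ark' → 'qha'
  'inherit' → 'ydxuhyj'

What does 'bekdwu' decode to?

lounge

Compare letters: a→q is +16, r→h is +16, k→a is +16 — a constant shift. This is a Caesar cipher with shift 16.
Reversing it on bekdwu: b−16=l, e−16=o, k−16=u, d−16=n, w−16=g, u−16=e.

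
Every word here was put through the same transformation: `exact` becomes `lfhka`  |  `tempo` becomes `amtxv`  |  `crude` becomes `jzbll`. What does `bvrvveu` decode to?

Shifts by position in exact: pos 0: e→l (+7), pos 1: x→f (+8), pos 2: a→h (+7), pos 3: c→k (+8) — repeating every 2. The shifts repeat in a cycle of length 2: positions 0,1,… shift by +7, +8, then the pattern repeats.
Decoding bvrvveu: b−7=u, v−8=n, r−7=k, v−8=n, v−7=o, e−8=w, u−7=n.

unknown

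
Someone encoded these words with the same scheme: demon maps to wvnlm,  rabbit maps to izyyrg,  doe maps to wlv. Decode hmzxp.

This is the alphabet-reversal cipher (Atbash): a becomes z, b becomes y, etc.
Undoing it on hmzxp: h↔s, m↔n, z↔a, x↔c, p↔k.

snack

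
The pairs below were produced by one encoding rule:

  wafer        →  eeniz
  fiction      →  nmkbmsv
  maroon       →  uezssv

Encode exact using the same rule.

The shift depends on letter class: consonant w→e is +8, but vowel a→e is +4. Two shifts are in play — +4 for a/e/i/o/u, +8 for every other letter.
On exact: e(vowel)+4=i, x(cons)+8=f, a(vowel)+4=e, c(cons)+8=k, t(cons)+8=b.

ifekb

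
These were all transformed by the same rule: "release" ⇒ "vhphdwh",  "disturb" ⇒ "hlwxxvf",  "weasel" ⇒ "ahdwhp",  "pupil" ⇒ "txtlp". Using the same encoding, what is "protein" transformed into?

tvrxhlr

The shift depends on letter class: consonant r→v is +4, but vowel e→h is +3. Two shifts are in play — +3 for a/e/i/o/u, +4 for every other letter.
On protein: p(cons)+4=t, r(cons)+4=v, o(vowel)+3=r, t(cons)+4=x, e(vowel)+3=h, i(vowel)+3=l, n(cons)+4=r.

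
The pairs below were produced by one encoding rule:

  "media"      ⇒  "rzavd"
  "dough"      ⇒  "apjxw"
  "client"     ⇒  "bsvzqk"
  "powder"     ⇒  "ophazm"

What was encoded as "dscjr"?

This is an affine cipher: with a=0,…,z=25, each position x becomes (25x+3) mod 26.
Decoding dscjr: d(3)→25·(3−3)≡0=a; s(18)→25·(18−3)≡11=l; c(2)→25·(2−3)≡1=b; j(9)→25·(9−3)≡20=u; r(17)→25·(17−3)≡12=m (all mod 26).

album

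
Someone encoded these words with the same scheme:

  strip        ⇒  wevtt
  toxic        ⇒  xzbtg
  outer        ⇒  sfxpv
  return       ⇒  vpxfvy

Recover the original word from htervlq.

Shifts by position in strip: pos 0: s→w (+4), pos 1: t→e (+11), pos 2: r→v (+4), pos 3: i→t (+11) — repeating every 2. The shifts repeat in a cycle of length 2: positions 0,1,… shift by +4, +11, then the pattern repeats.
Reversing it on htervlq: h−4=d, t−11=i, e−4=a, r−11=g, v−4=r, l−11=a, q−4=m.

diagram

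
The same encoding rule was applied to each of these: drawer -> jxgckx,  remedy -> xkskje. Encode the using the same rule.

Compare letters: d→j is +6, r→x is +6, a→g is +6 — a constant shift. Each letter is shifted forward by 6 in the alphabet (a Caesar shift of +6).
For the: t+6=z, h+6=n, e+6=k.

znk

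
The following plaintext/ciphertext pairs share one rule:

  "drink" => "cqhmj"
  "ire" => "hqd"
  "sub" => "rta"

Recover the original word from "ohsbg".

Compare letters: d→c is +25, r→q is +25, i→h is +25 — a constant shift. This is a Caesar cipher with shift 25.
Decoding ohsbg: o−25=p, h−25=i, s−25=t, b−25=c, g−25=h.

pitch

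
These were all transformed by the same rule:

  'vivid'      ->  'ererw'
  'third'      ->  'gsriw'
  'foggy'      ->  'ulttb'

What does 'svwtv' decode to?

hedge

Each pair mirrors across the alphabet (v↔e, i↔r, v↔e): positions sum to 25. This is the alphabet-reversal cipher (Atbash): a becomes z, b becomes y, etc.
Reversing it on svwtv: s↔h, v↔e, w↔d, t↔g, v↔e.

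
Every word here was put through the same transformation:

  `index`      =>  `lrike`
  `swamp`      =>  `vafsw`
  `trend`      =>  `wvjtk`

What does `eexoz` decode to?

basis

In index: i→l is +3, n→r is +4, d→i is +5, e→k is +6 — the shift increases by 1 each position. Letter i (0-indexed) is shifted by i+3, so successive shifts are 3, 4, 5, ….
Undoing it on eexoz: e−3=b, e−4=a, x−5=s, o−6=i, z−7=s.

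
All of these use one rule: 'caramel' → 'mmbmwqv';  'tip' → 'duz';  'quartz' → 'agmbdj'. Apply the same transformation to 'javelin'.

tmfqvux

The shift depends on letter class: consonant c→m is +10, but vowel a→m is +12. The rule splits by letter class: vowels +12, consonants +10.
Applying it to javelin: j(cons)+10=t, a(vowel)+12=m, v(cons)+10=f, e(vowel)+12=q, l(cons)+10=v, i(vowel)+12=u, n(cons)+10=x.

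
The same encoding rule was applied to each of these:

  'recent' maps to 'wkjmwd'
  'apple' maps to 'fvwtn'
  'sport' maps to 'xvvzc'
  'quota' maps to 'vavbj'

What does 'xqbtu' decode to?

skull

In recent: r→w is +5, e→k is +6, c→j is +7, e→m is +8 — the shift increases by 1 each position. Letter i (0-indexed) is shifted by i+5, so successive shifts are 5, 6, 7, ….
Reversing it on xqbtu: x−5=s, q−6=k, b−7=u, t−8=l, u−9=l.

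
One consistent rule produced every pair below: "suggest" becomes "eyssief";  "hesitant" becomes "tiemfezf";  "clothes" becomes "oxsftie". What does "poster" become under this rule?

The shift depends on letter class: consonant s→e is +12, but vowel u→y is +4. The rule splits by letter class: vowels +4, consonants +12.
On poster: p(cons)+12=b, o(vowel)+4=s, s(cons)+12=e, t(cons)+12=f, e(vowel)+4=i, r(cons)+12=d.

bsefid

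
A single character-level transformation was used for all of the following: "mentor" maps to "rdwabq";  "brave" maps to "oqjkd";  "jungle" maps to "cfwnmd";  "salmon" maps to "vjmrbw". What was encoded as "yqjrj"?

drama

m(12)→r(17) and e(4)→d(3) fit y≡5x+9 (mod 26); the inverse of 5 mod 26 is 21. This is an affine cipher: with a=0,…,z=25, each position x becomes (5x+9) mod 26.
Reversing it on yqjrj: y(24)→21·(24−9)≡3=d; q(16)→21·(16−9)≡17=r; j(9)→21·(9−9)≡0=a; r(17)→21·(17−9)≡12=m; j(9)→21·(9−9)≡0=a (all mod 26).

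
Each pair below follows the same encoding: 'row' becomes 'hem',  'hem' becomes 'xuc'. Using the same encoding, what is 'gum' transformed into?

Compare letters: r→h is +16, o→e is +16, w→m is +16 — a constant shift. This is a Caesar cipher with shift 16.
Applying it to gum: g+16=w, u+16=k, m+16=c.

wkc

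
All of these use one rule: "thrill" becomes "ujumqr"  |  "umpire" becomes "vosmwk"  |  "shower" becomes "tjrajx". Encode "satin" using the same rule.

In thrill: t→u is +1, h→j is +2, r→u is +3, i→m is +4 — the shift increases by 1 each position. The shift increases by 1 at each position, starting from +1: 1, 2, 3, ….
On satin: s+1=t, a+2=c, t+3=w, i+4=m, n+5=s.

tcwms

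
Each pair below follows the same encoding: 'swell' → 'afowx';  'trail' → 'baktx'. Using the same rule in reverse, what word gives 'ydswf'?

quilt

In swell: s→a is +8, w→f is +9, e→o is +10, l→w is +11 — the shift increases by 1 each position. Each letter shifts forward by (position + 8), i.e. 8, 9, 10, … — the shift grows by one for each successive letter.
Undoing it on ydswf: y−8=q, d−9=u, s−10=i, w−11=l, f−12=t.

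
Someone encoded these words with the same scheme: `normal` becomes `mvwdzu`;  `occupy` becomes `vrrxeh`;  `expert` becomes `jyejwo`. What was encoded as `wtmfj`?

rinse

Each letter's alphabet position (a=0..z=25) is mapped through 9·x+25 mod 26 — an affine cipher.
Decoding wtmfj: w(22)→3·(22−25)≡17=r; t(19)→3·(19−25)≡8=i; m(12)→3·(12−25)≡13=n; f(5)→3·(5−25)≡18=s; j(9)→3·(9−25)≡4=e (all mod 26).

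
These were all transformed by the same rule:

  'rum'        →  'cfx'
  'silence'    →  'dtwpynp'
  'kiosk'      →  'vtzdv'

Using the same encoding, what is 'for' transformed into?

qzc

Each letter is shifted forward by 11 in the alphabet (a Caesar shift of +11).
For for: f+11=q, o+11=z, r+11=c.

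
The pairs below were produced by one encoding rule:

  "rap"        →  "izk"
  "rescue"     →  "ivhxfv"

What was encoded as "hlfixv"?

Each pair mirrors across the alphabet (r↔i, a↔z, p↔k): positions sum to 25. Letters are reflected about the middle of the alphabet (position → 25−position): Atbash.
Reversing it on hlfixv: h↔s, l↔o, f↔u, i↔r, x↔c, v↔e.

source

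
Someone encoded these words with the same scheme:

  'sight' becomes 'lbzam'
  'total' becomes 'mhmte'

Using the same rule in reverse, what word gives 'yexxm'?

Compare letters: s→l is +19, i→b is +19, g→z is +19 — a constant shift. This is a Caesar cipher with shift 19.
Decoding yexxm: y−19=f, e−19=l, x−19=e, x−19=e, m−19=t.

fleet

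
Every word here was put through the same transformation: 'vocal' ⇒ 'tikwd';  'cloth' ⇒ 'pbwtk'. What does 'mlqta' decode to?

The output letters match the input read backwards, each shifted +8: vocal reversed is lacov. Two steps: reverse the string, then apply a Caesar shift of +8.
Undoing it on mlqta: shift back: m−8=e, l−8=d, q−8=i, t−8=l, a−8=s → edils; then reverse → slide.

slide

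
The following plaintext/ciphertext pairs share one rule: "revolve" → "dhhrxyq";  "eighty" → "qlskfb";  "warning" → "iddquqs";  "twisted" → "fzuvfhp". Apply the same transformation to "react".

dhmff

Shifts by position in revolve: pos 0: r→d (+12), pos 1: e→h (+3), pos 2: v→h (+12), pos 3: o→r (+3) — repeating every 2. A repeating key of period 2 is used — shifts +12, +3 over and over.
On react: r+12=d, e+3=h, a+12=m, c+3=f, t+12=f.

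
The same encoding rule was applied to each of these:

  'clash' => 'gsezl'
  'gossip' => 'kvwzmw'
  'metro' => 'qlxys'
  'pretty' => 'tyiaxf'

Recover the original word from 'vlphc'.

relay

A repeating key of period 2 is used — shifts +4, +7 over and over.
Undoing it on vlphc: v−4=r, l−7=e, p−4=l, h−7=a, c−4=y.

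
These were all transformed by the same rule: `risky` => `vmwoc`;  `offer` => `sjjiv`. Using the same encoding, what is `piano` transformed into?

tmers

Every letter moves 4 places later in the alphabet, wrapping around z→a.
For piano: p+4=t, i+4=m, a+4=e, n+4=r, o+4=s.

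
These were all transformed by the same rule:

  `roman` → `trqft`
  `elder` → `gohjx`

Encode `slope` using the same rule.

uosuk

In roman: r→t is +2, o→r is +3, m→q is +4, a→f is +5 — the shift increases by 1 each position. Letter i (0-indexed) is shifted by i+2, so successive shifts are 2, 3, 4, ….
On slope: s+2=u, l+3=o, o+4=s, p+5=u, e+6=k.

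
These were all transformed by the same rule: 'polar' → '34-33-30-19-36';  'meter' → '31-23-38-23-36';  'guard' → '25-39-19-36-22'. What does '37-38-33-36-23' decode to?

p is letter #16 and maps to 34: an offset of 18. Letters become their 1-based position plus 18 (so a→19, b→20, …).
Undoing it on 37-38-33-36-23: 37→(37−18)÷1=19=s, 38→(38−18)÷1=20=t, 33→(33−18)÷1=15=o, 36→(36−18)÷1=18=r, 23→(23−18)÷1=5=e.

store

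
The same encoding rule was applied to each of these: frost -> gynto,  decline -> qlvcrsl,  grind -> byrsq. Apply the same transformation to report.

f(5)→g(6) and r(17)→y(24) fit y≡21x+5 (mod 26); the inverse of 21 mod 26 is 5. This is an affine cipher: with a=0,…,z=25, each position x becomes (21x+5) mod 26.
For report: r(17)→21·17+5≡24=y; e(4)→21·4+5≡11=l; p(15)→21·15+5≡8=i; o(14)→21·14+5≡13=n; r(17)→21·17+5≡24=y; t(19)→21·19+5≡14=o (all mod 26).

ylinyo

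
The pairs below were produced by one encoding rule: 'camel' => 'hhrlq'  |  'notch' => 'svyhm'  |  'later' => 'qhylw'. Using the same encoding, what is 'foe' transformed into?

kvl

The shift depends on letter class: consonant c→h is +5, but vowel a→h is +7. Vowels shift forward by 7 and consonants shift forward by 5.
For foe: f(cons)+5=k, o(vowel)+7=v, e(vowel)+7=l.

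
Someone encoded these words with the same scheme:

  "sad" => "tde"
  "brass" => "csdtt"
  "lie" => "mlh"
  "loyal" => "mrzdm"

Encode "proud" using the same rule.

The shift depends on letter class: consonant s→t is +1, but vowel a→d is +3. Two shifts are in play — +3 for a/e/i/o/u, +1 for every other letter.
Applying it to proud: p(cons)+1=q, r(cons)+1=s, o(vowel)+3=r, u(vowel)+3=x, d(cons)+1=e.

qsrxe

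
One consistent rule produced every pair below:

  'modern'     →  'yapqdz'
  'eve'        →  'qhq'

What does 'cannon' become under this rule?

Each letter is shifted forward by 12 in the alphabet (a Caesar shift of +12).
Applying it to cannon: c+12=o, a+12=m, n+12=z, n+12=z, o+12=a, n+12=z.

omzzaz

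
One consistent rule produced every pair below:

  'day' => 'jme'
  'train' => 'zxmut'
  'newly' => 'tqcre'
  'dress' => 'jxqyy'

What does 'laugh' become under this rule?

rmgmn

The shift depends on letter class: consonant d→j is +6, but vowel a→m is +12. Two shifts are in play — +12 for a/e/i/o/u, +6 for every other letter.
For laugh: l(cons)+6=r, a(vowel)+12=m, u(vowel)+12=g, g(cons)+6=m, h(cons)+6=n.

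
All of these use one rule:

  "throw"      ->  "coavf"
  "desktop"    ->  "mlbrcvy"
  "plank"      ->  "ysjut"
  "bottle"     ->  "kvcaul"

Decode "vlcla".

meter

It's a Vigenère-style cipher with numeric key [9,7]: position i shifts by key[i mod 2].
Reversing it on vlcla: v−9=m, l−7=e, c−9=t, l−7=e, a−9=r.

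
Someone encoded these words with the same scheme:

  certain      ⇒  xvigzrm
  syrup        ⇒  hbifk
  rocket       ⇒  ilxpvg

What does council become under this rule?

xlfmxro

Each pair mirrors across the alphabet (c↔x, e↔v, r↔i): positions sum to 25. This is the alphabet-reversal cipher (Atbash): a becomes z, b becomes y, etc.
Applying it to council: c↔x, o↔l, u↔f, n↔m, c↔x, i↔r, l↔o.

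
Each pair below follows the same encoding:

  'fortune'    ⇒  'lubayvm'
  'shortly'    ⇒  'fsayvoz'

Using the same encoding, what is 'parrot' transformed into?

avyyhw

Two steps: reverse the string, then apply a Caesar shift of +7.
Applying it to parrot: reverse → torrap; then shift: t+7=a, o+7=v, r+7=y, r+7=y, a+7=h, p+7=w.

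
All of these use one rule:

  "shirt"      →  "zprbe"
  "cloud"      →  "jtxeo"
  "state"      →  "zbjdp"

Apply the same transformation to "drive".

Letter i (0-indexed) is shifted by i+7, so successive shifts are 7, 8, 9, ….
On drive: d+7=k, r+8=z, i+9=r, v+10=f, e+11=p.

kzrfp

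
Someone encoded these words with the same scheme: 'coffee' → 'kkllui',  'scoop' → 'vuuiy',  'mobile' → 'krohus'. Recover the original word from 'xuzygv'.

Two steps: reverse the string, then apply a Caesar shift of +6.
Undoing it on xuzygv: shift back: x−6=r, u−6=o, z−6=t, y−6=s, g−6=a, v−6=p → rotsap; then reverse → pastor.

pastor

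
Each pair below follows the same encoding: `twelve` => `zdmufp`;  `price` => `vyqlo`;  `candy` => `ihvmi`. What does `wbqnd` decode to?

The shift increases by 1 at each position, starting from +6: 6, 7, 8, ….
Undoing it on wbqnd: w−6=q, b−7=u, q−8=i, n−9=e, d−10=t.

quiet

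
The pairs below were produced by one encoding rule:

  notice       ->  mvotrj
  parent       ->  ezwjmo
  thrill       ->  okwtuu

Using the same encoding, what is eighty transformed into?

jtbkoh

This is an affine cipher: with a=0,…,z=25, each position x becomes (9x+25) mod 26.
Applying it to eighty: e(4)→9·4+25≡9=j; i(8)→9·8+25≡19=t; g(6)→9·6+25≡1=b; h(7)→9·7+25≡10=k; t(19)→9·19+25≡14=o; y(24)→9·24+25≡7=h (all mod 26).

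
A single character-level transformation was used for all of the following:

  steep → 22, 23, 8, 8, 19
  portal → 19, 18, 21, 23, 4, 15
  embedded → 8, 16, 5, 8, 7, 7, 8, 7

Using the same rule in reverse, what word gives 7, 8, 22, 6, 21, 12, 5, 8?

describe

s is letter #19 and maps to 22: an offset of 3. The number is (letter's place in the alphabet, a=1) + 3.
Decoding 7, 8, 22, 6, 21, 12, 5, 8: 7→(7−3)÷1=4=d, 8→(8−3)÷1=5=e, 22→(22−3)÷1=19=s, 6→(6−3)÷1=3=c, 21→(21−3)÷1=18=r, 12→(12−3)÷1=9=i, 5→(5−3)÷1=2=b, 8→(8−3)÷1=5=e.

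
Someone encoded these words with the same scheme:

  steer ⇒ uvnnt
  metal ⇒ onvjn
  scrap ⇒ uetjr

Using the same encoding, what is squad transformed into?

The shift depends on letter class: consonant s→u is +2, but vowel e→n is +9. Vowels shift forward by 9 and consonants shift forward by 2.
For squad: s(cons)+2=u, q(cons)+2=s, u(vowel)+9=d, a(vowel)+9=j, d(cons)+2=f.

usdjf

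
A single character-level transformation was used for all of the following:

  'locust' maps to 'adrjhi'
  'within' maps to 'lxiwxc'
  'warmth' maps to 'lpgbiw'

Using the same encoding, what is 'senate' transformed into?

Compare letters: l→a is +15, o→d is +15, c→r is +15 — a constant shift. Each letter is shifted forward by 15 in the alphabet (a Caesar shift of +15).
Applying it to senate: s+15=h, e+15=t, n+15=c, a+15=p, t+15=i, e+15=t.

htcpit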